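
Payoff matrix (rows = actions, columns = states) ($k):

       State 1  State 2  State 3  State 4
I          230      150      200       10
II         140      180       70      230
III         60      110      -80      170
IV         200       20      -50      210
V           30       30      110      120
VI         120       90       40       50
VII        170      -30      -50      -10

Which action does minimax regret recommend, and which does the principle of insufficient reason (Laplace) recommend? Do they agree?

Column bests: State 1=230, State 2=180, State 3=200, State 4=230.
I regrets: 0, 30, 0, 220 → max 220
II regrets: 90, 0, 130, 0 → max 130
III regrets: 170, 70, 280, 60 → max 280
IV regrets: 30, 160, 250, 20 → max 250
V regrets: 200, 150, 90, 110 → max 200
VI regrets: 110, 90, 160, 180 → max 180
VII regrets: 60, 210, 250, 240 → max 250
Smallest max regret = 130 → II.
Row averages: I=147.5, II=155, III=65, IV=95, V=72.5, VI=75, VII=20
Highest average = 155 → II.

minimax regret → II; laplace → II (agree)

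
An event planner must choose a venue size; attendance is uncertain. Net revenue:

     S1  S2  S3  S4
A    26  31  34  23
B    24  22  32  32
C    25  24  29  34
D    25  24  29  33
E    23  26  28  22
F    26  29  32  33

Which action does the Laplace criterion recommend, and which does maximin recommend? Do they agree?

Row averages: A=28.5, B=27.5, C=28, D=27.75, E=24.75, F=30
Highest average = 30 → F.
Row minima: A=23, B=22, C=24, D=24, E=22, F=26
Best worst-case = 26 → F.

laplace → F; maximin → F (agree)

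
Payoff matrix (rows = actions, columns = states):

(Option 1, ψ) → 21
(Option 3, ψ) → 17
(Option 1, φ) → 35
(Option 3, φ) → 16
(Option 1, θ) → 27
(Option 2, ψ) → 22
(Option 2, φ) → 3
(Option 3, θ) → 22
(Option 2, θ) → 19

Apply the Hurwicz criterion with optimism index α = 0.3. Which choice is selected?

Option 1: 0.3·35 + 0.7·21 = 25.2
Option 2: 0.3·22 + 0.7·3 = 8.7
Option 3: 0.3·22 + 0.7·16 = 17.8
Highest Hurwicz score = 25.2 → Option 1.

Option 1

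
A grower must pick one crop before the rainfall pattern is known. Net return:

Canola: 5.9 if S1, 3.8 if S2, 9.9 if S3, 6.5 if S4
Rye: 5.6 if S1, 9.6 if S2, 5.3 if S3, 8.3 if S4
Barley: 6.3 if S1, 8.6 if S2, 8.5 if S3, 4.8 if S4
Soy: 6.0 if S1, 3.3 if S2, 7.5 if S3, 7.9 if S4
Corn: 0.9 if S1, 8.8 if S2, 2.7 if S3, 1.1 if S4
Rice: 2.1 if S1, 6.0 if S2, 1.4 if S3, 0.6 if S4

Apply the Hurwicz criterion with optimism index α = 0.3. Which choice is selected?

Canola: 0.3·9.9 + 0.7·3.8 = 5.63
Rye: 0.3·9.6 + 0.7·5.3 = 6.59
Barley: 0.3·8.6 + 0.7·4.8 = 5.94
Soy: 0.3·7.9 + 0.7·3.3 = 4.68
Corn: 0.3·8.8 + 0.7·0.9 = 3.27
Rice: 0.3·6.0 + 0.7·0.6 = 2.22
Highest Hurwicz score = 6.59 → Rye.

Rye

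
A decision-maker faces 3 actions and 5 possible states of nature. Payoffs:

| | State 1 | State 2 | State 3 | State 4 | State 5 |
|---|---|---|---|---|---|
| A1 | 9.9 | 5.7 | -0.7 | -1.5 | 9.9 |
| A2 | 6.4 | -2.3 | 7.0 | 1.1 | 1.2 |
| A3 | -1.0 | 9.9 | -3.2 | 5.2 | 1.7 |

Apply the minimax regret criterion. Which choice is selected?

Column bests: State 1=9.9, State 2=9.9, State 3=7.0, State 4=5.2, State 5=9.9.
A1 regrets: 0.0, 4.2, 7.7, 6.7, 0.0 → max 7.7
A2 regrets: 3.5, 12.2, 0.0, 4.1, 8.7 → max 12.2
A3 regrets: 10.9, 0.0, 10.2, 0.0, 8.2 → max 10.9
Smallest max regret = 7.7 → A1.

A1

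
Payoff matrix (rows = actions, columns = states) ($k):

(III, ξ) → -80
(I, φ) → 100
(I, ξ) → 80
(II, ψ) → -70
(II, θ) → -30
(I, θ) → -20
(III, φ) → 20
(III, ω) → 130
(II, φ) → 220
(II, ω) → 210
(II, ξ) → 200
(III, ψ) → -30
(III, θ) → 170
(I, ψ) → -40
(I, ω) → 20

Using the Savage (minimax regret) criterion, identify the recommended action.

I

Column bests: θ=170, φ=220, ψ=-30, ω=210, ξ=200.
I regrets: 190, 120, 10, 190, 120 → max 190
II regrets: 200, 0, 40, 0, 0 → max 200
III regrets: 0, 200, 0, 80, 280 → max 280
Smallest max regret = 190 → I.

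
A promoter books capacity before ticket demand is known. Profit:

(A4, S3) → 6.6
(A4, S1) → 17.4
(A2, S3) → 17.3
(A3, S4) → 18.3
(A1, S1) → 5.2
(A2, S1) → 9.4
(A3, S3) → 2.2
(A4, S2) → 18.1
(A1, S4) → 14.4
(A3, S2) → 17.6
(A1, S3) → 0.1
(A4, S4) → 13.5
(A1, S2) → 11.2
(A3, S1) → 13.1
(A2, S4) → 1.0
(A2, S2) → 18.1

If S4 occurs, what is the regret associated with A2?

Best payoff under S4 is 18.3.
Regret = 18.3 − 1.0 = 17.3.

17.3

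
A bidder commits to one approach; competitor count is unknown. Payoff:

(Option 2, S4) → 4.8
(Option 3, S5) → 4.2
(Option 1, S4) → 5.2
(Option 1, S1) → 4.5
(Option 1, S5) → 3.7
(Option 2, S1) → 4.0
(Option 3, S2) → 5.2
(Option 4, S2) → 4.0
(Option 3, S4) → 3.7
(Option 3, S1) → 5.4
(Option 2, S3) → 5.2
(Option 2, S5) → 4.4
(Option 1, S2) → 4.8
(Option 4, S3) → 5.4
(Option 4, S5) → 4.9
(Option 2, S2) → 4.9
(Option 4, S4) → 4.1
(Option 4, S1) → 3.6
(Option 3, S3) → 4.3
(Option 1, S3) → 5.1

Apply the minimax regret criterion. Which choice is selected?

Option 1

Column bests: S1=5.4, S2=5.2, S3=5.4, S4=5.2, S5=4.9.
Option 1 regrets: 0.9, 0.4, 0.3, 0.0, 1.2 → max 1.2
Option 2 regrets: 1.4, 0.3, 0.2, 0.4, 0.5 → max 1.4
Option 3 regrets: 0.0, 0.0, 1.1, 1.5, 0.7 → max 1.5
Option 4 regrets: 1.8, 1.2, 0.0, 1.1, 0.0 → max 1.8
Smallest max regret = 1.2 → Option 1.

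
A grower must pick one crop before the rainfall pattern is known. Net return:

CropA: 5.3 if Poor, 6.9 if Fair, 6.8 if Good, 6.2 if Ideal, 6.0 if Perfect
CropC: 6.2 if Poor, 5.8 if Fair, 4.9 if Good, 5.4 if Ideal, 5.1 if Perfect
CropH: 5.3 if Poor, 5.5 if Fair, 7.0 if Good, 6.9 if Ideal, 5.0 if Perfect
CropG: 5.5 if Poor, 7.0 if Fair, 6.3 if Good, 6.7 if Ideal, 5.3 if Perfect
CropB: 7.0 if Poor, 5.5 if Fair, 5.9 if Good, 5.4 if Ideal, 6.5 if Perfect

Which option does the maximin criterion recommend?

CropB

Row minima: CropA=5.3, CropC=4.9, CropH=5.0, CropG=5.3, CropB=5.4
Best worst-case = 5.4 → CropB.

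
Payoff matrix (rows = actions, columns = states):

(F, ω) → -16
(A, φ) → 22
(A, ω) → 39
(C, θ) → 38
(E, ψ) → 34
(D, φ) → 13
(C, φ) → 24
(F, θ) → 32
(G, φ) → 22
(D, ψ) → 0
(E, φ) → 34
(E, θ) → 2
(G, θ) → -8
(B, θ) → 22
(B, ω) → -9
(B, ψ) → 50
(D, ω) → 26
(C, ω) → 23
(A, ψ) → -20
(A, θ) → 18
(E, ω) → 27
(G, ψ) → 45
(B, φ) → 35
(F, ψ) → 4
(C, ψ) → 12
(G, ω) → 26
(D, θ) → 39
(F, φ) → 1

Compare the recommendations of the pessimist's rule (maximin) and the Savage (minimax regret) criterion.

Row minima: A=-20, B=-9, C=12, D=0, E=2, F=-16, G=-8
Best worst-case = 12 → C.
Column bests: θ=39, φ=35, ψ=50, ω=39.
A regrets: 21, 13, 70, 0 → max 70
B regrets: 17, 0, 0, 48 → max 48
C regrets: 1, 11, 38, 16 → max 38
D regrets: 0, 22, 50, 13 → max 50
E regrets: 37, 1, 16, 12 → max 37
F regrets: 7, 34, 46, 55 → max 55
G regrets: 47, 13, 5, 13 → max 47
Smallest max regret = 37 → E.

maximin → C; minimax regret → E (disagree)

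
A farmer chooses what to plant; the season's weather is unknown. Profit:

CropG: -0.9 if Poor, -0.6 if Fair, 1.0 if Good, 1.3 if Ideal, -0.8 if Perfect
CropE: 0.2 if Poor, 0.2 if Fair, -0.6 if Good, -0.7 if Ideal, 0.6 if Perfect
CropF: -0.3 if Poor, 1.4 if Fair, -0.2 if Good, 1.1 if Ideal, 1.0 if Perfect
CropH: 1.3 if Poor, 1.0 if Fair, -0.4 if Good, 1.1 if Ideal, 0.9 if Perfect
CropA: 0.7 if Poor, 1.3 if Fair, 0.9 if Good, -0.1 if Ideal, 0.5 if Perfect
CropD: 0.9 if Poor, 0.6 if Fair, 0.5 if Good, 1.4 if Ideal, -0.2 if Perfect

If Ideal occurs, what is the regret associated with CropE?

2.1

Best payoff under Ideal is 1.4.
Regret = 1.4 − (-0.7) = 2.1.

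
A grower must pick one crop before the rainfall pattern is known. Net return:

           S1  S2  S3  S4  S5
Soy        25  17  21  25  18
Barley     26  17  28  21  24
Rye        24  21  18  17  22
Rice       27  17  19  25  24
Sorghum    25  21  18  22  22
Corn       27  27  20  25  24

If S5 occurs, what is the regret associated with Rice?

Best payoff under S5 is 24.
Regret = 24 − 24 = 0.

0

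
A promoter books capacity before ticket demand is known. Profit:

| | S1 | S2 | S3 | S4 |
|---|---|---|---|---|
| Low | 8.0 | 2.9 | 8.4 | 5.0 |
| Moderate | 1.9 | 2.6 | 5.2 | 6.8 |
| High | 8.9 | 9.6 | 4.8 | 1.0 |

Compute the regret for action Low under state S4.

Best payoff under S4 is 6.8.
Regret = 6.8 − 5.0 = 1.8.

1.8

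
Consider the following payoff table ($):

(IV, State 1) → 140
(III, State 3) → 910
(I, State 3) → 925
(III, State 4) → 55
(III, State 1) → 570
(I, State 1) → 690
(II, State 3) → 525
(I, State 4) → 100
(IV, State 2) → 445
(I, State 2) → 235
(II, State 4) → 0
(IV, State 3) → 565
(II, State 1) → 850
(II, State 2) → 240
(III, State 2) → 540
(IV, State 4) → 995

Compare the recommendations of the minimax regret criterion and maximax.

minimax regret → IV; maximax → IV (agree)

Column bests: State 1=850, State 2=540, State 3=925, State 4=995.
I regrets: 160, 305, 0, 895 → max 895
II regrets: 0, 300, 400, 995 → max 995
III regrets: 280, 0, 15, 940 → max 940
IV regrets: 710, 95, 360, 0 → max 710
Smallest max regret = 710 → IV.
Row maxima: I=925, II=850, III=910, IV=995
Best best-case = 995 → IV.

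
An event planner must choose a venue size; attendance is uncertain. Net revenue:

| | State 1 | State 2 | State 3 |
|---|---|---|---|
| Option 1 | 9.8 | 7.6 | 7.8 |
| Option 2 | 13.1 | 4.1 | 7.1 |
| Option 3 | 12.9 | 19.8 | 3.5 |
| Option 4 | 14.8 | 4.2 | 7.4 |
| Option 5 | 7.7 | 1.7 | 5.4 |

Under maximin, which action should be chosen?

Option 1

Row minima: Option 1=7.6, Option 2=4.1, Option 3=3.5, Option 4=4.2, Option 5=1.7
Best worst-case = 7.6 → Option 1.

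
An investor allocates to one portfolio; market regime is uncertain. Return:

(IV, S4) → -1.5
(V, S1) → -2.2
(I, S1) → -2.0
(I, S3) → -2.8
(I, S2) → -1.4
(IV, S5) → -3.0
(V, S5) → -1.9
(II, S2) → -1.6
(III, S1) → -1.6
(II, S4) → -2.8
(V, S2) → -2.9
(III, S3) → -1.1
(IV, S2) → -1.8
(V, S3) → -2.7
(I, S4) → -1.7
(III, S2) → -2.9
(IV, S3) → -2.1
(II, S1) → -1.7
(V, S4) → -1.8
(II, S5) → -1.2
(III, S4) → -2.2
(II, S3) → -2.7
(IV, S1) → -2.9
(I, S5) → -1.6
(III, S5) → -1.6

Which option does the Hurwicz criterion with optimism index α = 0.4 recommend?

II

I: 0.4·(-1.4) + 0.6·(-2.8) = -2.24
II: 0.4·(-1.2) + 0.6·(-2.8) = -2.16
III: 0.4·(-1.1) + 0.6·(-2.9) = -2.18
IV: 0.4·(-1.5) + 0.6·(-3.0) = -2.4
V: 0.4·(-1.8) + 0.6·(-2.9) = -2.46
Highest Hurwicz score = -2.16 → II.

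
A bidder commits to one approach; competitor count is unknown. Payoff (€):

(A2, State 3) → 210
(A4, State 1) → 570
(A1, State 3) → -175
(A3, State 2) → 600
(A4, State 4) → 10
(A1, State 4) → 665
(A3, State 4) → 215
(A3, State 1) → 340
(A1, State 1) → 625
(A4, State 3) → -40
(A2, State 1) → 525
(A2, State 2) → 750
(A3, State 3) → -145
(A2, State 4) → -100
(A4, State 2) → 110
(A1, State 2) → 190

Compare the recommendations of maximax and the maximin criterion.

maximax → A2; maximin → A4 (disagree)

Row maxima: A1=665, A2=750, A3=600, A4=570
Best best-case = 750 → A2.
Row minima: A1=-175, A2=-100, A3=-145, A4=-40
Best worst-case = -40 → A4.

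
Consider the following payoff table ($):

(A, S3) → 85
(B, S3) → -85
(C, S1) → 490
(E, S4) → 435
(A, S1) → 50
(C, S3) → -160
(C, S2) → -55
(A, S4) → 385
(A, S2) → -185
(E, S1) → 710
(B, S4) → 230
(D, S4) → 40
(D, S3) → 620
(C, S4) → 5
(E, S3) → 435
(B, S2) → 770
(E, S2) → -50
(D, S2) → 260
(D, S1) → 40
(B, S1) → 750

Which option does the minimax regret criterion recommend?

Column bests: S1=750, S2=770, S3=620, S4=435.
A regrets: 700, 955, 535, 50 → max 955
B regrets: 0, 0, 705, 205 → max 705
C regrets: 260, 825, 780, 430 → max 825
D regrets: 710, 510, 0, 395 → max 710
E regrets: 40, 820, 185, 0 → max 820
Smallest max regret = 705 → B.

B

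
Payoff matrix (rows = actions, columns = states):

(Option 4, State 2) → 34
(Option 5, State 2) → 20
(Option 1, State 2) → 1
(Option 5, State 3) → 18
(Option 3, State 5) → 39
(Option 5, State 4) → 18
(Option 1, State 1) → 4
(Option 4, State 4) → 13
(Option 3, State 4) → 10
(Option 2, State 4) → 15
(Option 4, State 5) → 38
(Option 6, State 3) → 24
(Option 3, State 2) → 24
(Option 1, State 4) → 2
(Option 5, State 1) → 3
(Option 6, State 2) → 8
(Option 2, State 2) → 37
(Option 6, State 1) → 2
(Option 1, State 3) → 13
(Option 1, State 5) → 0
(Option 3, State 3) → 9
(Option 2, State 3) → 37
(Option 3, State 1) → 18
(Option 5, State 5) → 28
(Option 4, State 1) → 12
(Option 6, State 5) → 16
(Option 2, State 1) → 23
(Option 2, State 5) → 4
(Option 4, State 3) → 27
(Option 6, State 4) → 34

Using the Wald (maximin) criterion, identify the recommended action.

Option 4

Row minima: Option 1=0, Option 2=4, Option 3=9, Option 4=12, Option 5=3, Option 6=2
Best worst-case = 12 → Option 4.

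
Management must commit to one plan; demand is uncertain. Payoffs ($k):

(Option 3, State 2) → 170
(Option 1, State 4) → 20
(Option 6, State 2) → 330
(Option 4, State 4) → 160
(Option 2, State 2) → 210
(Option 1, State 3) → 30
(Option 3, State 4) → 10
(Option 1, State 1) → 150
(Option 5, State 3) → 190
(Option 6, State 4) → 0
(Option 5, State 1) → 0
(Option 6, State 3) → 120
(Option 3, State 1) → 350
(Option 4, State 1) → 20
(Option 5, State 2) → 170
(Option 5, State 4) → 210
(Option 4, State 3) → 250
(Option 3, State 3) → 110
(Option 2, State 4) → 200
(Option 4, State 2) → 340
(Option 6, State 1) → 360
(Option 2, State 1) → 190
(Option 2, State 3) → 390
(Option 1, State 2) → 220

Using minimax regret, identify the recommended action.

Option 2

Column bests: State 1=360, State 2=340, State 3=390, State 4=210.
Option 1 regrets: 210, 120, 360, 190 → max 360
Option 2 regrets: 170, 130, 0, 10 → max 170
Option 3 regrets: 10, 170, 280, 200 → max 280
Option 4 regrets: 340, 0, 140, 50 → max 340
Option 5 regrets: 360, 170, 200, 0 → max 360
Option 6 regrets: 0, 10, 270, 210 → max 270
Smallest max regret = 170 → Option 2.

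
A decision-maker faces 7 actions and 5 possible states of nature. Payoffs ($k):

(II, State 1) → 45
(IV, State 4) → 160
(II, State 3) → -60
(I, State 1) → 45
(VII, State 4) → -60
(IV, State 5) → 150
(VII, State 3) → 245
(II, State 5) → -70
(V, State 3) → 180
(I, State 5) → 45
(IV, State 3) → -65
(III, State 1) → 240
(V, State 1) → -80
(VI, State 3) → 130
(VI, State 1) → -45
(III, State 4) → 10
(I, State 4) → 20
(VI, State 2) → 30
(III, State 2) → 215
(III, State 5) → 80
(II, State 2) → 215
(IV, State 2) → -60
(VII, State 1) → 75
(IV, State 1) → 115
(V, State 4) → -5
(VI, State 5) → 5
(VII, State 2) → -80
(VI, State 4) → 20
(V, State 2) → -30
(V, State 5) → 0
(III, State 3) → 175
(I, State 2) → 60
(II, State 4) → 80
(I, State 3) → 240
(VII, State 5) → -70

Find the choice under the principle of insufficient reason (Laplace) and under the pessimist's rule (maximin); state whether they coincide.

laplace → III; maximin → I (disagree)

Row averages: I=82, II=42, III=144, IV=60, V=13, VI=28, VII=22
Highest average = 144 → III.
Row minima: I=20, II=-70, III=10, IV=-65, V=-80, VI=-45, VII=-80
Best worst-case = 20 → I.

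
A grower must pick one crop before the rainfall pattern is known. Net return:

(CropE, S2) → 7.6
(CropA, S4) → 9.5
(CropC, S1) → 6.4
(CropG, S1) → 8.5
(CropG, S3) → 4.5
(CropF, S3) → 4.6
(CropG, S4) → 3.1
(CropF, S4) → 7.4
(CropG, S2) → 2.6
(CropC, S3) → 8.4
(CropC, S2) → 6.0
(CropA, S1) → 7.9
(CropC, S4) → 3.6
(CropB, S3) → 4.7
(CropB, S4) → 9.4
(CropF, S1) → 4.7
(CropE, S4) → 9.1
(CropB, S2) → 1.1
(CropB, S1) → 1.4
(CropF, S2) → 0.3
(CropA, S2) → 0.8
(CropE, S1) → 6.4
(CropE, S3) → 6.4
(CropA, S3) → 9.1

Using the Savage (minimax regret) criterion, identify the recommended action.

Column bests: S1=8.5, S2=7.6, S3=9.1, S4=9.5.
CropG regrets: 0.0, 5.0, 4.6, 6.4 → max 6.4
CropC regrets: 2.1, 1.6, 0.7, 5.9 → max 5.9
CropA regrets: 0.6, 6.8, 0.0, 0.0 → max 6.8
CropE regrets: 2.1, 0.0, 2.7, 0.4 → max 2.7
CropF regrets: 3.8, 7.3, 4.5, 2.1 → max 7.3
CropB regrets: 7.1, 6.5, 4.4, 0.1 → max 7.1
Smallest max regret = 2.7 → CropE.

CropE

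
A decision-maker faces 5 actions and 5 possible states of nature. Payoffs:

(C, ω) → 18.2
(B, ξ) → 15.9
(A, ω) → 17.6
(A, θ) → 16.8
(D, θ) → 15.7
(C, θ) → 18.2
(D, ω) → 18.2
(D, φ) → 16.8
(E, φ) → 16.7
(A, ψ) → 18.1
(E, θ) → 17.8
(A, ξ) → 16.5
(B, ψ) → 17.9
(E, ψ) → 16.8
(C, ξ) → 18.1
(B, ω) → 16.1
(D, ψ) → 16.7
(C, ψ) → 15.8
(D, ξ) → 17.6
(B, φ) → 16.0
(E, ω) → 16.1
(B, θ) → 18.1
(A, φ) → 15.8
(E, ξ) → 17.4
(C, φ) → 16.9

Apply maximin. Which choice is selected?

Row minima: A=15.8, B=15.9, C=15.8, D=15.7, E=16.1
Best worst-case = 16.1 → E.

E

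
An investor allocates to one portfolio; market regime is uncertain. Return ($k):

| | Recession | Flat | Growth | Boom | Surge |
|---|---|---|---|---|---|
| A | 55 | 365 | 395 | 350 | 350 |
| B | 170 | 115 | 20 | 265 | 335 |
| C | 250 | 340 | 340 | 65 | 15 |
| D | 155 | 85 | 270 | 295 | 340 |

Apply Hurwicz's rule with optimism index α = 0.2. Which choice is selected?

A: 0.2·395 + 0.8·55 = 123
B: 0.2·335 + 0.8·20 = 83
C: 0.2·340 + 0.8·15 = 80
D: 0.2·340 + 0.8·85 = 136
Highest Hurwicz score = 136 → D.

D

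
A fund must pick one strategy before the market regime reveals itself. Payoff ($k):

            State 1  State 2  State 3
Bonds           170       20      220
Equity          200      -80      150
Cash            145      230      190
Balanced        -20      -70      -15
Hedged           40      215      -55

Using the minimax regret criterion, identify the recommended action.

Column bests: State 1=200, State 2=230, State 3=220.
Bonds regrets: 30, 210, 0 → max 210
Equity regrets: 0, 310, 70 → max 310
Cash regrets: 55, 0, 30 → max 55
Balanced regrets: 220, 300, 235 → max 300
Hedged regrets: 160, 15, 275 → max 275
Smallest max regret = 55 → Cash.

Cash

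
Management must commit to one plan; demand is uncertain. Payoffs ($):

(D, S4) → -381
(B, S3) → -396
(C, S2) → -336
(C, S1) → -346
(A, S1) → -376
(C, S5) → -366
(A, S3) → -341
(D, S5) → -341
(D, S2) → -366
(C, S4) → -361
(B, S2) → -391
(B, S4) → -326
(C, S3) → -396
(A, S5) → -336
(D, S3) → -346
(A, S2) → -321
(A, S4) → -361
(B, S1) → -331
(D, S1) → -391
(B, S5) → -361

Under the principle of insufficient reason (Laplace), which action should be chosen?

Row averages: A=-347, B=-361, C=-361, D=-365
Highest average = -347 → A.

A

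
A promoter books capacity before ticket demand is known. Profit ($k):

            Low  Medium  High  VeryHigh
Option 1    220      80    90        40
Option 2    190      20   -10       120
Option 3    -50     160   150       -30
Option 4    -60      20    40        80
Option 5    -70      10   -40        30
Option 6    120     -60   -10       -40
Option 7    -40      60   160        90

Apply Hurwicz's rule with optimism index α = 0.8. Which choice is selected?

Option 1

Option 1: 0.8·220 + 0.2·40 = 184
Option 2: 0.8·190 + 0.2·(-10) = 150
Option 3: 0.8·160 + 0.2·(-50) = 118
Option 4: 0.8·80 + 0.2·(-60) = 52
Option 5: 0.8·30 + 0.2·(-70) = 10
Option 6: 0.8·120 + 0.2·(-60) = 84
Option 7: 0.8·160 + 0.2·(-40) = 120
Highest Hurwicz score = 184 → Option 1.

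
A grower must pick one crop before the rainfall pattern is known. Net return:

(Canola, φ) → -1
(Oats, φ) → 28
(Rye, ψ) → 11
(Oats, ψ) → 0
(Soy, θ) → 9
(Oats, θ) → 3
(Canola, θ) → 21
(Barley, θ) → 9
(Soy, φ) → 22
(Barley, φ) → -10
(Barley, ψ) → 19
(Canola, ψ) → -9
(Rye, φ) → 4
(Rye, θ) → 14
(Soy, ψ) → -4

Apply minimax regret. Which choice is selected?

Oats

Column bests: θ=21, φ=28, ψ=19.
Barley regrets: 12, 38, 0 → max 38
Soy regrets: 12, 6, 23 → max 23
Rye regrets: 7, 24, 8 → max 24
Canola regrets: 0, 29, 28 → max 29
Oats regrets: 18, 0, 19 → max 19
Smallest max regret = 19 → Oats.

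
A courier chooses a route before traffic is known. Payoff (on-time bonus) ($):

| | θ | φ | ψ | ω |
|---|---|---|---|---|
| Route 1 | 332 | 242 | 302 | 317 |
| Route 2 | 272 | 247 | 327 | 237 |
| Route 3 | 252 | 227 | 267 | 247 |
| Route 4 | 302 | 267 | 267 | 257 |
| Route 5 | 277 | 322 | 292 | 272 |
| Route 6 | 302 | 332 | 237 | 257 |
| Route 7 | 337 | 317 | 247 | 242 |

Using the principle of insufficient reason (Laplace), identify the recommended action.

Route 1

Row averages: Route 1=298.25, Route 2=270.75, Route 3=248.25, Route 4=273.25, Route 5=290.75, Route 6=282, Route 7=285.75
Highest average = 298.25 → Route 1.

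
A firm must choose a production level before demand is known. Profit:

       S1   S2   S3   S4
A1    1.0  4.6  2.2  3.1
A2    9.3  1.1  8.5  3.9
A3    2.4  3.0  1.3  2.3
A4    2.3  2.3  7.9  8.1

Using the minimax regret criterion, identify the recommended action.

Column bests: S1=9.3, S2=4.6, S3=8.5, S4=8.1.
A1 regrets: 8.3, 0.0, 6.3, 5.0 → max 8.3
A2 regrets: 0.0, 3.5, 0.0, 4.2 → max 4.2
A3 regrets: 6.9, 1.6, 7.2, 5.8 → max 7.2
A4 regrets: 7.0, 2.3, 0.6, 0.0 → max 7.0
Smallest max regret = 4.2 → A2.

A2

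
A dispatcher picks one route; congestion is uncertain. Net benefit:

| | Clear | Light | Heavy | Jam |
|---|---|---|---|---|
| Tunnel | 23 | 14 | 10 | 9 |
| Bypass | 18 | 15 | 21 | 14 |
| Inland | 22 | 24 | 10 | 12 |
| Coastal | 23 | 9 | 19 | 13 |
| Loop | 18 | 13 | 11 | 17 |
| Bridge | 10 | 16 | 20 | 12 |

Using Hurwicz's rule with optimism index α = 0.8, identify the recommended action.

Tunnel: 0.8·23 + 0.2·9 = 20.2
Bypass: 0.8·21 + 0.2·14 = 19.6
Inland: 0.8·24 + 0.2·10 = 21.2
Coastal: 0.8·23 + 0.2·9 = 20.2
Loop: 0.8·18 + 0.2·11 = 16.6
Bridge: 0.8·20 + 0.2·10 = 18
Highest Hurwicz score = 21.2 → Inland.

Inland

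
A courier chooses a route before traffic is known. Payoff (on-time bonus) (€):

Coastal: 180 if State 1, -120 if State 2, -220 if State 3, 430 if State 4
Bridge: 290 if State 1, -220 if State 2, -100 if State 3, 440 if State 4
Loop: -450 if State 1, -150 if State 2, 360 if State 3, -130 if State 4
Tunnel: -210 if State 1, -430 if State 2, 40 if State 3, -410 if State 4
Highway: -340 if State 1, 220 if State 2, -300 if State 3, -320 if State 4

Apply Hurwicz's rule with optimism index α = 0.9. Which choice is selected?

Bridge

Coastal: 0.9·430 + 0.1·(-220) = 365
Bridge: 0.9·440 + 0.1·(-220) = 374
Loop: 0.9·360 + 0.1·(-450) = 279
Tunnel: 0.9·40 + 0.1·(-430) = -7
Highway: 0.9·220 + 0.1·(-340) = 164
Highest Hurwicz score = 374 → Bridge.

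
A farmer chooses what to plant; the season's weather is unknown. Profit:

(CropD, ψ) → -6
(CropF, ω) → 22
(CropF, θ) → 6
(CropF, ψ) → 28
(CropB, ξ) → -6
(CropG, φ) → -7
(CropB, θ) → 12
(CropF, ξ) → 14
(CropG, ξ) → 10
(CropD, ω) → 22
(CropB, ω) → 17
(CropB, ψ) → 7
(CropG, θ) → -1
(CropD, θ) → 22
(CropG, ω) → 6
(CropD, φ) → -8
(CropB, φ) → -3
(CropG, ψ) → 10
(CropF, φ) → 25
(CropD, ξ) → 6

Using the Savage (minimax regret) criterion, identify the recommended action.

Column bests: θ=22, φ=25, ψ=28, ω=22, ξ=14.
CropG regrets: 23, 32, 18, 16, 4 → max 32
CropF regrets: 16, 0, 0, 0, 0 → max 16
CropD regrets: 0, 33, 34, 0, 8 → max 34
CropB regrets: 10, 28, 21, 5, 20 → max 28
Smallest max regret = 16 → CropF.

CropF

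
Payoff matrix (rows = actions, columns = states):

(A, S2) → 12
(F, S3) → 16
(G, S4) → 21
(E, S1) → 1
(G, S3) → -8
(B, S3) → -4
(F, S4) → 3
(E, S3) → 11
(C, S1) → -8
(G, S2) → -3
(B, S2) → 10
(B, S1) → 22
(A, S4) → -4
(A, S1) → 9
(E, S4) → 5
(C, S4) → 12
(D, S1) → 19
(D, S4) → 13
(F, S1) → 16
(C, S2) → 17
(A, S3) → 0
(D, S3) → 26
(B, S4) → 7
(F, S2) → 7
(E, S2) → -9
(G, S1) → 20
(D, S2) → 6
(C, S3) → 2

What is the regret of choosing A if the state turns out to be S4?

Best payoff under S4 is 21.
Regret = 21 − (-4) = 25.

25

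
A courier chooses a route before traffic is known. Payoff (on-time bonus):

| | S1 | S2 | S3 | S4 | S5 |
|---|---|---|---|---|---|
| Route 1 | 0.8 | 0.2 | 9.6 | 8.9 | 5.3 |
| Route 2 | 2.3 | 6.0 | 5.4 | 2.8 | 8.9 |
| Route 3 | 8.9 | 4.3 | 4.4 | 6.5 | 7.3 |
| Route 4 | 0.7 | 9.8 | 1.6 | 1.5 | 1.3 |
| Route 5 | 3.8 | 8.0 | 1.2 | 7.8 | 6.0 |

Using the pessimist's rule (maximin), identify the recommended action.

Row minima: Route 1=0.2, Route 2=2.3, Route 3=4.3, Route 4=0.7, Route 5=1.2
Best worst-case = 4.3 → Route 3.

Route 3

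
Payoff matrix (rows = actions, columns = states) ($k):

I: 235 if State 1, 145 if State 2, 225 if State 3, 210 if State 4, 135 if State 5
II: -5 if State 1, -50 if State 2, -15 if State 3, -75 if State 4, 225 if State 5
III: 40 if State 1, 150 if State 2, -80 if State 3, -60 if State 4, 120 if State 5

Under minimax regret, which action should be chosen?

I

Column bests: State 1=235, State 2=150, State 3=225, State 4=210, State 5=225.
I regrets: 0, 5, 0, 0, 90 → max 90
II regrets: 240, 200, 240, 285, 0 → max 285
III regrets: 195, 0, 305, 270, 105 → max 305
Smallest max regret = 90 → I.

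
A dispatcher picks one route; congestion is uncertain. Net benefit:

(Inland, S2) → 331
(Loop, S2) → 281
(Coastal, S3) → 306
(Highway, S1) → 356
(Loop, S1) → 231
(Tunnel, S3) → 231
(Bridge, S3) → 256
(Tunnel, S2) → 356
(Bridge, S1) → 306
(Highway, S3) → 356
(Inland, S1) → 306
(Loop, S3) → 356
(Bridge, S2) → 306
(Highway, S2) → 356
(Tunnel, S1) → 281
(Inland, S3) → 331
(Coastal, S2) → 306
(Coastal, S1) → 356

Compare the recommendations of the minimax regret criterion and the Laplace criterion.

minimax regret → Highway; laplace → Highway (agree)

Column bests: S1=356, S2=356, S3=356.
Bridge regrets: 50, 50, 100 → max 100
Tunnel regrets: 75, 0, 125 → max 125
Loop regrets: 125, 75, 0 → max 125
Coastal regrets: 0, 50, 50 → max 50
Inland regrets: 50, 25, 25 → max 50
Highway regrets: 0, 0, 0 → max 0
Smallest max regret = 0 → Highway.
Row averages: Bridge=868/3, Tunnel=868/3, Loop=868/3, Coastal=968/3, Inland=968/3, Highway=356
Highest average = 356 → Highway.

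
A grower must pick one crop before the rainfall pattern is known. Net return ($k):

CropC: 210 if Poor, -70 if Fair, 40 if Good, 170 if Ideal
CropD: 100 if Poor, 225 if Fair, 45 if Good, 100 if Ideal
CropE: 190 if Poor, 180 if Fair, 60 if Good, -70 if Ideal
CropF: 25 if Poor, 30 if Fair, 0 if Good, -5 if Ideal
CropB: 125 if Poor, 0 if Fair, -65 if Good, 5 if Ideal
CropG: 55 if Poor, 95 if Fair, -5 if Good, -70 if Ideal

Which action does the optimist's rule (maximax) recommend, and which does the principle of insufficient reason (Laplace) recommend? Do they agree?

maximax → CropD; laplace → CropD (agree)

Row maxima: CropC=210, CropD=225, CropE=190, CropF=30, CropB=125, CropG=95
Best best-case = 225 → CropD.
Row averages: CropC=87.5, CropD=117.5, CropE=90, CropF=12.5, CropB=16.25, CropG=18.75
Highest average = 117.5 → CropD.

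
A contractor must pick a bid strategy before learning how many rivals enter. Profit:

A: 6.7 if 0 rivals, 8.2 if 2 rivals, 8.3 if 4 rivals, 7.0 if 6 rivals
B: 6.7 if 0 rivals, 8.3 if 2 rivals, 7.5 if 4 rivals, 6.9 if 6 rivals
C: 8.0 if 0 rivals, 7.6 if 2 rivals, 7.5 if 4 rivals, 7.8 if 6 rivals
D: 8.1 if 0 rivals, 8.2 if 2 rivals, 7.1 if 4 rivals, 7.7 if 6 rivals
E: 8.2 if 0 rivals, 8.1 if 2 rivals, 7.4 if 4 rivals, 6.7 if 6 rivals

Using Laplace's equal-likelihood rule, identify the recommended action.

D

Row averages: A=7.55, B=7.35, C=7.725, D=7.775, E=7.6
Highest average = 7.775 → D.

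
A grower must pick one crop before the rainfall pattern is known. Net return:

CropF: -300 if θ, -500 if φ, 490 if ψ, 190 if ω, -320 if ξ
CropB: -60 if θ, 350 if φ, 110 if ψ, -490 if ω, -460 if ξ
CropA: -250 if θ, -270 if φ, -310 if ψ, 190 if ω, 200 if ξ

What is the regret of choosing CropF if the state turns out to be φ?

850

Best payoff under φ is 350.
Regret = 350 − (-500) = 850.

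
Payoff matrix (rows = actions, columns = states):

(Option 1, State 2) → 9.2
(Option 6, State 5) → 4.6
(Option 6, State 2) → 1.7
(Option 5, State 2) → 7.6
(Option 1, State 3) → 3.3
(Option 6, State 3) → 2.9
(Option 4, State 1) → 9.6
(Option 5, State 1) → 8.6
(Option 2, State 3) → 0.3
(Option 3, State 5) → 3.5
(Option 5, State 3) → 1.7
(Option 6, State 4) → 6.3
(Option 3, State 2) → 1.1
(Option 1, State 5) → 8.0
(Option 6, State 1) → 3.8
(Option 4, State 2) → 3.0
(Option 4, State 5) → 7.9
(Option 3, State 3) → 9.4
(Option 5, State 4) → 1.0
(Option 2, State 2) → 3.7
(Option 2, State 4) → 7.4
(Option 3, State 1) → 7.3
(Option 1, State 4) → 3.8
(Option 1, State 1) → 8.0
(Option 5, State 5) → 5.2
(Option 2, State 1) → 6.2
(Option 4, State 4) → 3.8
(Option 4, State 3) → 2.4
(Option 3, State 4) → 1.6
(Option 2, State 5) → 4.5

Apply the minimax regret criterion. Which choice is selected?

Option 1

Column bests: State 1=9.6, State 2=9.2, State 3=9.4, State 4=7.4, State 5=8.0.
Option 1 regrets: 1.6, 0.0, 6.1, 3.6, 0.0 → max 6.1
Option 2 regrets: 3.4, 5.5, 9.1, 0.0, 3.5 → max 9.1
Option 3 regrets: 2.3, 8.1, 0.0, 5.8, 4.5 → max 8.1
Option 4 regrets: 0.0, 6.2, 7.0, 3.6, 0.1 → max 7.0
Option 5 regrets: 1.0, 1.6, 7.7, 6.4, 2.8 → max 7.7
Option 6 regrets: 5.8, 7.5, 6.5, 1.1, 3.4 → max 7.5
Smallest max regret = 6.1 → Option 1.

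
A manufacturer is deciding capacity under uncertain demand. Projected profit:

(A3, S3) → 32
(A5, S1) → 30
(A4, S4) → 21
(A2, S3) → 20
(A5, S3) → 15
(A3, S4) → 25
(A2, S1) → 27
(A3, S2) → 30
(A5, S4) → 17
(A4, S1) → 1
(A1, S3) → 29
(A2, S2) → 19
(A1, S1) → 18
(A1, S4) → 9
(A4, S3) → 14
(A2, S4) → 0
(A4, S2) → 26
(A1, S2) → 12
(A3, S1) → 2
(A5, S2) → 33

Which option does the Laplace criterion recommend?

Row averages: A1=17, A2=16.5, A3=22.25, A4=15.5, A5=23.75
Highest average = 23.75 → A5.

A5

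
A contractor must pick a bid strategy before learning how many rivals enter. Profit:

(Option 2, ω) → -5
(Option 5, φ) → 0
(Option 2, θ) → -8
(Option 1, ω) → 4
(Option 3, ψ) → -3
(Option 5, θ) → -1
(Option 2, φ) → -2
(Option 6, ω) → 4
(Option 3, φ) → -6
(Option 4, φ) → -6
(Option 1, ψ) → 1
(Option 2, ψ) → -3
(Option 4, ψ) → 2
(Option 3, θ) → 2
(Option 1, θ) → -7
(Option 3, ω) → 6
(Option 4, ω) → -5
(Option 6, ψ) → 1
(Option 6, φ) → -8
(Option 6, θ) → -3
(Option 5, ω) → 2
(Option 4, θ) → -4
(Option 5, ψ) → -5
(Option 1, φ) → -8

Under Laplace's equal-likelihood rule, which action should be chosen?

Row averages: Option 1=-2.5, Option 2=-4.5, Option 3=-0.25, Option 4=-3.25, Option 5=-1, Option 6=-1.5
Highest average = -0.25 → Option 3.

Option 3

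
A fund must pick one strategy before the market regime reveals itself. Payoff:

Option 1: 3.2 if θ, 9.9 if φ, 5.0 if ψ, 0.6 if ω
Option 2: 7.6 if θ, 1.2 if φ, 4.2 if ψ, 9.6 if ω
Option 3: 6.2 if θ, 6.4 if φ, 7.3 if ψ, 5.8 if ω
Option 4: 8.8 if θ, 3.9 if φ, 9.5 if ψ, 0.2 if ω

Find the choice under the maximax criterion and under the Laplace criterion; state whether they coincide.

maximax → Option 1; laplace → Option 3 (disagree)

Row maxima: Option 1=9.9, Option 2=9.6, Option 3=7.3, Option 4=9.5
Best best-case = 9.9 → Option 1.
Row averages: Option 1=4.675, Option 2=5.65, Option 3=6.425, Option 4=5.6
Highest average = 6.425 → Option 3.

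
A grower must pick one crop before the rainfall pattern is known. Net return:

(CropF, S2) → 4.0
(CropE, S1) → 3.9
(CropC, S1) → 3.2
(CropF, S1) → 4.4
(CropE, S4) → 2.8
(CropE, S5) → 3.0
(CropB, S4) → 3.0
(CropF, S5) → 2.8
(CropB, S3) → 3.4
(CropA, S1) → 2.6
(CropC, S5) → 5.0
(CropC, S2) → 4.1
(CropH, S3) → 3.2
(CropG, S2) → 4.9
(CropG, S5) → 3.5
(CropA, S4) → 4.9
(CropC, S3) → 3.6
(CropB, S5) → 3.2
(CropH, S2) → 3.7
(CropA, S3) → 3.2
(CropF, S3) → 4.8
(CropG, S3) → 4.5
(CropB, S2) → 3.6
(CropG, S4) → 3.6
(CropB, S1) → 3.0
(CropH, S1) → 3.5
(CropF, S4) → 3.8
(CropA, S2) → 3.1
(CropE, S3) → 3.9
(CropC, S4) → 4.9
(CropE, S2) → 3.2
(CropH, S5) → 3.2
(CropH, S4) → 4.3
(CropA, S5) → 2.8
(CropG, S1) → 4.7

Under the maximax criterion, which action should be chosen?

CropC

Row maxima: CropA=4.9, CropC=5.0, CropF=4.8, CropE=3.9, CropG=4.9, CropB=3.6, CropH=4.3
Best best-case = 5.0 → CropC.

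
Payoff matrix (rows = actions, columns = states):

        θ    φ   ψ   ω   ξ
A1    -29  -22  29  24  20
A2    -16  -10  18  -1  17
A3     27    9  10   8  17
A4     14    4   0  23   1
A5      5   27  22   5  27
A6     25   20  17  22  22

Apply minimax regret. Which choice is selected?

Column bests: θ=27, φ=27, ψ=29, ω=24, ξ=27.
A1 regrets: 56, 49, 0, 0, 7 → max 56
A2 regrets: 43, 37, 11, 25, 10 → max 43
A3 regrets: 0, 18, 19, 16, 10 → max 19
A4 regrets: 13, 23, 29, 1, 26 → max 29
A5 regrets: 22, 0, 7, 19, 0 → max 22
A6 regrets: 2, 7, 12, 2, 5 → max 12
Smallest max regret = 12 → A6.

A6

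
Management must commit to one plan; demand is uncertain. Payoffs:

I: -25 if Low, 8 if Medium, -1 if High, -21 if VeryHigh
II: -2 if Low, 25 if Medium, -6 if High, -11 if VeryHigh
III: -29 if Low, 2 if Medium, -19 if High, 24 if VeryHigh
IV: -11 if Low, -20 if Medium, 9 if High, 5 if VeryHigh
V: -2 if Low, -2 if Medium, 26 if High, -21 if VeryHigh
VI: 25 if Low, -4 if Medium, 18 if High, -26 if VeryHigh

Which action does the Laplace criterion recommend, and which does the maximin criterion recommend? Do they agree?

laplace → VI; maximin → II (disagree)

Row averages: I=-9.75, II=1.5, III=-5.5, IV=-4.25, V=0.25, VI=3.25
Highest average = 3.25 → VI.
Row minima: I=-25, II=-11, III=-29, IV=-20, V=-21, VI=-26
Best worst-case = -11 → II.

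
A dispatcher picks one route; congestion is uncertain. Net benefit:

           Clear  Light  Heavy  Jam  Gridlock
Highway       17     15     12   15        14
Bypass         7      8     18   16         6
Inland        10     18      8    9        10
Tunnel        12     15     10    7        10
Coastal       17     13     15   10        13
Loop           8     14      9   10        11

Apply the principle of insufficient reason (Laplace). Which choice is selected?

Row averages: Highway=14.6, Bypass=11, Inland=11, Tunnel=10.8, Coastal=13.6, Loop=10.4
Highest average = 14.6 → Highway.

Highway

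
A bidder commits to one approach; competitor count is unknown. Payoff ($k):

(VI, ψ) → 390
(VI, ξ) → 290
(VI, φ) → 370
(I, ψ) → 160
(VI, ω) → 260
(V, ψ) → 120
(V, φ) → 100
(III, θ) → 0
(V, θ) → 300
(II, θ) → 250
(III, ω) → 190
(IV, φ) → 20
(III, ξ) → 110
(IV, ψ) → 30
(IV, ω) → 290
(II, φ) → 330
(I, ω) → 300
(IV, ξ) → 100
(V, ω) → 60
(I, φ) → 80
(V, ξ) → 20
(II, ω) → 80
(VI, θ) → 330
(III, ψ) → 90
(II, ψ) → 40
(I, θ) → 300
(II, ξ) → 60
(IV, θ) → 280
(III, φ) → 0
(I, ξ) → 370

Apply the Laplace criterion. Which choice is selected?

Row averages: I=242, II=152, III=78, IV=144, V=120, VI=328
Highest average = 328 → VI.

VI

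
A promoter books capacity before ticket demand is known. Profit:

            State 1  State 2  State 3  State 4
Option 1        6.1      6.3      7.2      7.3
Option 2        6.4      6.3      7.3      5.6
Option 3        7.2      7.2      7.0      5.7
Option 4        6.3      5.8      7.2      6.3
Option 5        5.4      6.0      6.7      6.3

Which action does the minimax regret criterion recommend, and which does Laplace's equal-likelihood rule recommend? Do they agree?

Column bests: State 1=7.2, State 2=7.2, State 3=7.3, State 4=7.3.
Option 1 regrets: 1.1, 0.9, 0.1, 0.0 → max 1.1
Option 2 regrets: 0.8, 0.9, 0.0, 1.7 → max 1.7
Option 3 regrets: 0.0, 0.0, 0.3, 1.6 → max 1.6
Option 4 regrets: 0.9, 1.4, 0.1, 1.0 → max 1.4
Option 5 regrets: 1.8, 1.2, 0.6, 1.0 → max 1.8
Smallest max regret = 1.1 → Option 1.
Row averages: Option 1=6.725, Option 2=6.4, Option 3=6.775, Option 4=6.4, Option 5=6.1
Highest average = 6.775 → Option 3.

minimax regret → Option 1; laplace → Option 3 (disagree)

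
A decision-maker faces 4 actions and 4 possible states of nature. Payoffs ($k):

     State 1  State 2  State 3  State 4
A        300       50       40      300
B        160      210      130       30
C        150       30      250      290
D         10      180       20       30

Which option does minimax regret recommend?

Column bests: State 1=300, State 2=210, State 3=250, State 4=300.
A regrets: 0, 160, 210, 0 → max 210
B regrets: 140, 0, 120, 270 → max 270
C regrets: 150, 180, 0, 10 → max 180
D regrets: 290, 30, 230, 270 → max 290
Smallest max regret = 180 → C.

C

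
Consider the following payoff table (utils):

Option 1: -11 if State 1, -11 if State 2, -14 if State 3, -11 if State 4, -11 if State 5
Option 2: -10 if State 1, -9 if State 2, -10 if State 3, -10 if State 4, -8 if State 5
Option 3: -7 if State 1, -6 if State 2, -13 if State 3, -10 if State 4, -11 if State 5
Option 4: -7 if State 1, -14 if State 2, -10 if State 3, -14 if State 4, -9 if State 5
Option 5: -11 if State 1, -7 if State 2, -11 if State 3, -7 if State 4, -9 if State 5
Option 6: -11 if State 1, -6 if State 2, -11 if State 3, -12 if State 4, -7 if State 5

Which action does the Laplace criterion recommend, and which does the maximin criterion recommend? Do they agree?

Row averages: Option 1=-11.6, Option 2=-9.4, Option 3=-9.4, Option 4=-10.8, Option 5=-9, Option 6=-9.4
Highest average = -9 → Option 5.
Row minima: Option 1=-14, Option 2=-10, Option 3=-13, Option 4=-14, Option 5=-11, Option 6=-12
Best worst-case = -10 → Option 2.

laplace → Option 5; maximin → Option 2 (disagree)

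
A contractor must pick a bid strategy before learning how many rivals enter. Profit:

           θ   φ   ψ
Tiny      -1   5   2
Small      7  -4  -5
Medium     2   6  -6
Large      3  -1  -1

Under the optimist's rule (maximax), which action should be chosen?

Row maxima: Tiny=5, Small=7, Medium=6, Large=3
Best best-case = 7 → Small.

Small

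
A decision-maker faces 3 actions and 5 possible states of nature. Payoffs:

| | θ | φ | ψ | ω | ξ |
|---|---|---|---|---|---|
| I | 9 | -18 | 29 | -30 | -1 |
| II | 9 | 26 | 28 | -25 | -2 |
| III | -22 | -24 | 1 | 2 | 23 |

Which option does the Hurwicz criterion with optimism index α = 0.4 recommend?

I: 0.4·29 + 0.6·(-30) = -6.4
II: 0.4·28 + 0.6·(-25) = -3.8
III: 0.4·23 + 0.6·(-24) = -5.2
Highest Hurwicz score = -3.8 → II.

II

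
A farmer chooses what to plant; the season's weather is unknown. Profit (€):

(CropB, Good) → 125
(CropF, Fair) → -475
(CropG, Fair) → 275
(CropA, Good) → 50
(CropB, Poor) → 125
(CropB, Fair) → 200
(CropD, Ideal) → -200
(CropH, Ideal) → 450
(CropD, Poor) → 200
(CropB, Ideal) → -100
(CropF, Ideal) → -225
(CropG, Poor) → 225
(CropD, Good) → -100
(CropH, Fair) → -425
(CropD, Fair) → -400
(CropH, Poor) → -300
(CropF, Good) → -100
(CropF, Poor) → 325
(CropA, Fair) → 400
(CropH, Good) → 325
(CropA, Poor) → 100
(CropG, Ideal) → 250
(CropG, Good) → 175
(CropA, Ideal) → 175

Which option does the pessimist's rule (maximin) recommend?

CropG

Row minima: CropG=175, CropD=-400, CropH=-425, CropA=50, CropF=-475, CropB=-100
Best worst-case = 175 → CropG.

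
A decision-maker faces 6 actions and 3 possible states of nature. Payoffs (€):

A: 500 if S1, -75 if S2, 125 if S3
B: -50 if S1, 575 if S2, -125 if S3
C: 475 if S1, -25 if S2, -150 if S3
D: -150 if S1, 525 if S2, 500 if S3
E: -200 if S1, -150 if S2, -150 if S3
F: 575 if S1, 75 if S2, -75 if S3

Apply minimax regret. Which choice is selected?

Column bests: S1=575, S2=575, S3=500.
A regrets: 75, 650, 375 → max 650
B regrets: 625, 0, 625 → max 625
C regrets: 100, 600, 650 → max 650
D regrets: 725, 50, 0 → max 725
E regrets: 775, 725, 650 → max 775
F regrets: 0, 500, 575 → max 575
Smallest max regret = 575 → F.

F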